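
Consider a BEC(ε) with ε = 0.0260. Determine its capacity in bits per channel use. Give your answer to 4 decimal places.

Binary erasure channel: capacity C = 1 − ε.
C = 1 − 0.0260 = 0.9740 bits per channel use.

0.9740 bits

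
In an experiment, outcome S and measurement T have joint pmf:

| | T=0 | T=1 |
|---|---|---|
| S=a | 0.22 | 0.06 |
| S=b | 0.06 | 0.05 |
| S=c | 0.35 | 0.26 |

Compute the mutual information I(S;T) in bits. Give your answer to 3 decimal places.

0.031 bits

Marginals: p(S) = (0.2800, 0.1100, 0.6100), p(T) = (0.6300, 0.3700).
I(S;T) = H(S) + H(T) − H(S,T).
H(S) = 1.2995, H(T) = 0.9507, H(S,T) = 2.2191.
I(S;T) = 1.2995 + 0.9507 − 2.2191 = 0.031 bits.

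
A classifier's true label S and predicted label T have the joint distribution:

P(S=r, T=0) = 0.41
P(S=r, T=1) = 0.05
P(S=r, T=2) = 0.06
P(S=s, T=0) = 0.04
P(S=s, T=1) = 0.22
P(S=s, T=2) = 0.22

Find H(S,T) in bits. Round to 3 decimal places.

2.134 bits

H(S,T) = −Σ p(x,y)·log₂ p(x,y) over all 6 cells.
  cell (r,0): −0.41·log₂0.41 = 0.5274
  cell (r,1): −0.05·log₂0.05 = 0.2161
  cell (r,2): −0.06·log₂0.06 = 0.2435
  cell (s,0): −0.04·log₂0.04 = 0.1858
  cell (s,1): −0.22·log₂0.22 = 0.4806
  cell (s,2): −0.22·log₂0.22 = 0.4806
Sum = 2.134 bits.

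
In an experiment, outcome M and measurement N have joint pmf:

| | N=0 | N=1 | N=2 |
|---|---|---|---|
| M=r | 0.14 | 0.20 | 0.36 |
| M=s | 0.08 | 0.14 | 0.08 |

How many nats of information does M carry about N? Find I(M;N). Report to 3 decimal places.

Marginals: p(M) = (0.7000, 0.3000), p(N) = (0.2200, 0.3400, 0.4400).
I(M;N) = Σ p(x,y)·ln[p(x,y)/(p(x)p(y))].
  (r,0): 0.14·ln(0.9091) = -0.0133
  (r,1): 0.20·ln(0.8403) = -0.0348
  (r,2): 0.36·ln(1.1688) = 0.0562
  (s,0): 0.08·ln(1.2121) = 0.0154
  (s,1): 0.14·ln(1.3725) = 0.0443
  (s,2): 0.08·ln(0.6061) = -0.0401
Sum = 0.028 nats.

0.028 nats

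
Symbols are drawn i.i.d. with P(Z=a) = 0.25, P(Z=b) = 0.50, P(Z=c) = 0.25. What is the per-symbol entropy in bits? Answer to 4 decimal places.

H(Z) = −Σ p·log₂ p.
  −(0.25)·log₂(0.25) = 0.50000
  −(0.50)·log₂(0.50) = 0.50000
  −(0.25)·log₂(0.25) = 0.50000
Sum: 0.50000 + 0.50000 + 0.50000 = 1.5000 bits.

1.5000 bits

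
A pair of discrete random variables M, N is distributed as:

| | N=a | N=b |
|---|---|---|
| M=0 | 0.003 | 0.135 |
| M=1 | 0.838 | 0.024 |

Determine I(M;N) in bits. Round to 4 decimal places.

0.4529 bits

Marginals: p(M) = (0.1380, 0.8620), p(N) = (0.8410, 0.1590).
I(M;N) = Σ p(x,y)·log₂[p(x,y)/(p(x)p(y))].
  (0,a): 0.003·log₂(0.0258) = -0.01582
  (0,b): 0.135·log₂(6.1526) = 0.35386
  (1,a): 0.838·log₂(1.1560) = 0.17521
  (1,b): 0.024·log₂(0.1751) = -0.06033
Sum = 0.4529 bits.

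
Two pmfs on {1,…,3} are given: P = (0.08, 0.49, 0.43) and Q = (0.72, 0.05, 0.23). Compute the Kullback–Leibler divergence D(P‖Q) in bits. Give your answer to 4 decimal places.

D(P‖Q) = Σ p·log₂(p/q).
  0.08·log₂(0.08/0.72) = -0.25359
  0.49·log₂(0.49/0.05) = 1.61346
  0.43·log₂(0.43/0.23) = 0.38816
D(P‖Q) = 1.7480 bits.

1.7480 bits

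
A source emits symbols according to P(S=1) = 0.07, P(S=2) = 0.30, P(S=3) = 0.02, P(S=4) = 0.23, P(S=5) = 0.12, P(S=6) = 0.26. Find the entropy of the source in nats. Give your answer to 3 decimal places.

H(S) = −Σ p·ln p.
  −(0.07)·ln(0.07) = 0.1861
  −(0.30)·ln(0.30) = 0.3612
  −(0.02)·ln(0.02) = 0.0782
  −(0.23)·ln(0.23) = 0.3380
  −(0.12)·ln(0.12) = 0.2544
  −(0.26)·ln(0.26) = 0.3502
Sum: 0.1861 + 0.3612 + 0.0782 + 0.3380 + 0.2544 + 0.3502 = 1.568 nats.

1.568 nats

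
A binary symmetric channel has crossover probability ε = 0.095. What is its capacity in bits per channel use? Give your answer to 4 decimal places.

0.5471 bits

Binary symmetric channel: C = 1 − h₂(ε) where h₂ is the binary entropy function.
h₂(0.095) = −0.095·log₂0.095 − 0.905·log₂0.905 = 0.4529.
C = 1 − 0.4529 = 0.5471 bits per channel use.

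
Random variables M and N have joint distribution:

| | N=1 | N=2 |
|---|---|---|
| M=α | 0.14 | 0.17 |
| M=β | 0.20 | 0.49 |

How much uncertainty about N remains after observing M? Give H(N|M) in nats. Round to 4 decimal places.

0.6288 nats

Chain rule: H(N|M) = H(M,N) − H(M).
Marginals: p(M) = (0.3100, 0.6900), p(N) = (0.3400, 0.6600).
H(M,N) = 1.2479 nats; H(M) = 0.6191 nats.
H(N|M) = 1.2479 − 0.6191 = 0.6288 nats.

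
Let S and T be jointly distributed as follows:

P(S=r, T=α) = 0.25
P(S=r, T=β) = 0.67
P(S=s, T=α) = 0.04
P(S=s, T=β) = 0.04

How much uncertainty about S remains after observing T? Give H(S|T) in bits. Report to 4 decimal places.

Marginals: p(S) = (0.9200, 0.0800), p(T) = (0.2900, 0.7100).
H(S|T) = Σ p(T) · H(S|T=·).
  T=α: p=0.2900, H(S|T=α) = 0.5788
  T=β: p=0.7100, H(S|T=β) = 0.3127
Weighted sum = 0.3899 bits.

0.3899 bits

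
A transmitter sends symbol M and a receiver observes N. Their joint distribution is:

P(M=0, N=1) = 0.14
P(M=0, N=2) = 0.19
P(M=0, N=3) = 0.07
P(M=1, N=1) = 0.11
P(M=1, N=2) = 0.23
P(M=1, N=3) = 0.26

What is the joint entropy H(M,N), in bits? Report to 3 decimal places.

H(M,N) = −Σ p(x,y)·log₂ p(x,y) over all 6 cells.
  cell (0,1): −0.14·log₂0.14 = 0.3971
  cell (0,2): −0.19·log₂0.19 = 0.4552
  cell (0,3): −0.07·log₂0.07 = 0.2686
  cell (1,1): −0.11·log₂0.11 = 0.3503
  cell (1,2): −0.23·log₂0.23 = 0.4877
  cell (1,3): −0.26·log₂0.26 = 0.5053
Sum = 2.464 bits.

2.464 bits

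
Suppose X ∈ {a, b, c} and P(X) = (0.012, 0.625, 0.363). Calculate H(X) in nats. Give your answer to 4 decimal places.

H(X) = −Σ p·ln p.
  −(0.012)·ln(0.012) = 0.05307
  −(0.625)·ln(0.625) = 0.29375
  −(0.363)·ln(0.363) = 0.36785
Sum: 0.05307 + 0.29375 + 0.36785 = 0.7147 nats.

0.7147 nats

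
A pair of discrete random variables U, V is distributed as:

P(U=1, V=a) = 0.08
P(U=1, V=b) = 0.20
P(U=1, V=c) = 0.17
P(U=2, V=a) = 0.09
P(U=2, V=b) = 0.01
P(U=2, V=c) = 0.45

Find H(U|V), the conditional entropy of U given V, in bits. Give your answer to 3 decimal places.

Marginals: p(U) = (0.4500, 0.5500), p(V) = (0.1700, 0.2100, 0.6200).
H(U|V) = Σ p(V) · H(U|V=·).
  V=a: p=0.1700, H(U|V=a) = 0.9975
  V=b: p=0.2100, H(U|V=b) = 0.2762
  V=c: p=0.6200, H(U|V=c) = 0.8474
Weighted sum = 0.753 bits.

0.753 bits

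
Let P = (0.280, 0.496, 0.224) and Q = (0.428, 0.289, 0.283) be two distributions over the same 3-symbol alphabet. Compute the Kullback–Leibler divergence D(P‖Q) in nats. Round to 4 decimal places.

0.0967 nats

D(P‖Q) = Σ p·ln(p/q).
  0.280·ln(0.280/0.428) = -0.11881
  0.496·ln(0.496/0.289) = 0.26791
  0.224·ln(0.224/0.283) = -0.05237
D(P‖Q) = 0.0967 nats.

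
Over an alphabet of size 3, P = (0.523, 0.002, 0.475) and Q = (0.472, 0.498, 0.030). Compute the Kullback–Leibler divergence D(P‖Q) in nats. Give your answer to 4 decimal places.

1.3546 nats

D(P‖Q) = Σ p·ln(p/q).
  0.523·ln(0.523/0.472) = 0.05366
  0.002·ln(0.002/0.498) = -0.01103
  0.475·ln(0.475/0.030) = 1.31201
D(P‖Q) = 1.3546 nats.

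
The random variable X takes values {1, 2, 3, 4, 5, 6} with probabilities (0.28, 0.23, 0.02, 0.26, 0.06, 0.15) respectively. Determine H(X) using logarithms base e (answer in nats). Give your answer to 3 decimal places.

1.576 nats

H(X) = −Σ p·ln p.
  −(0.28)·ln(0.28) = 0.3564
  −(0.23)·ln(0.23) = 0.3380
  −(0.02)·ln(0.02) = 0.0782
  −(0.26)·ln(0.26) = 0.3502
  −(0.06)·ln(0.06) = 0.1688
  −(0.15)·ln(0.15) = 0.2846
Sum: 0.3564 + 0.3380 + 0.0782 + 0.3502 + 0.1688 + 0.2846 = 1.576 nats.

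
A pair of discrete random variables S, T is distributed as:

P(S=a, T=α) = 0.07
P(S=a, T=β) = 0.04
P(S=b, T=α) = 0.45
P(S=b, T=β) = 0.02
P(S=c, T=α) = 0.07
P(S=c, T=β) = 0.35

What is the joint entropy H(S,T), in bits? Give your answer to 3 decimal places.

H(S,T) = −Σ p(x,y)·log₂ p(x,y) over all 6 cells.
  cell (a,α): −0.07·log₂0.07 = 0.2686
  cell (a,β): −0.04·log₂0.04 = 0.1858
  cell (b,α): −0.45·log₂0.45 = 0.5184
  cell (b,β): −0.02·log₂0.02 = 0.1129
  cell (c,α): −0.07·log₂0.07 = 0.2686
  cell (c,β): −0.35·log₂0.35 = 0.5301
Sum = 1.884 bits.

1.884 bits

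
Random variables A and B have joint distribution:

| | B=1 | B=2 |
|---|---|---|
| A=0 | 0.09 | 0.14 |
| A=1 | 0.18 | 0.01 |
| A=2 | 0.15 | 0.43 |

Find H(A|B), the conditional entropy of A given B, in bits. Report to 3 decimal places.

1.174 bits

Marginals: p(A) = (0.2300, 0.1900, 0.5800), p(B) = (0.4200, 0.5800).
H(A|B) = Σ p(B) · H(A|B=·).
  B=1: p=0.4200, H(A|B=1) = 1.5306
  B=2: p=0.5800, H(A|B=2) = 0.9160
Weighted sum = 1.174 bits.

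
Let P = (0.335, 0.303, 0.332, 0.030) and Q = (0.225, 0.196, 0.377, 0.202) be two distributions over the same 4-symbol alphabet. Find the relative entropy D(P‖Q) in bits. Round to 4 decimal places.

D(P‖Q) = Σ p·log₂(p/q).
  0.335·log₂(0.335/0.225) = 0.19237
  0.303·log₂(0.303/0.196) = 0.19042
  0.332·log₂(0.332/0.377) = -0.06088
  0.030·log₂(0.030/0.202) = -0.08254
D(P‖Q) = 0.2394 bits.

0.2394 bits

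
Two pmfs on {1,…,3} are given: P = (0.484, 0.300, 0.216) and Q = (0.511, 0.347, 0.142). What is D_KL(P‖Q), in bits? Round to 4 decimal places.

0.0298 bits

D(P‖Q) = Σ p·log₂(p/q).
  0.484·log₂(0.484/0.511) = -0.03791
  0.300·log₂(0.300/0.347) = -0.06299
  0.216·log₂(0.216/0.142) = 0.13071
D(P‖Q) = 0.0298 bits.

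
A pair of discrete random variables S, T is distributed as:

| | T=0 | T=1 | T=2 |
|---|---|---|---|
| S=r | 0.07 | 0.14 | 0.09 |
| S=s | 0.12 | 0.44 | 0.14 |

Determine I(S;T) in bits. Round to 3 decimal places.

Marginals: p(S) = (0.3000, 0.7000), p(T) = (0.1900, 0.5800, 0.2300).
I(S;T) = Σ p(x,y)·log₂[p(x,y)/(p(x)p(y))].
  (r,0): 0.07·log₂(1.2281) = 0.0207
  (r,1): 0.14·log₂(0.8046) = -0.0439
  (r,2): 0.09·log₂(1.3043) = 0.0345
  (s,0): 0.12·log₂(0.9023) = -0.0178
  (s,1): 0.44·log₂(1.0837) = 0.0511
  (s,2): 0.14·log₂(0.8696) = -0.0282
Sum = 0.016 bits.

0.016 bits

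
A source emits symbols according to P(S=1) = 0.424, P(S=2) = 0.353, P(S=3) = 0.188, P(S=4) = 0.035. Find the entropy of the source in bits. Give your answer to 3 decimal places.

H(S) = −Σ p·log₂ p.
  −(0.424)·log₂(0.424) = 0.5249
  −(0.353)·log₂(0.353) = 0.5303
  −(0.188)·log₂(0.188) = 0.4533
  −(0.035)·log₂(0.035) = 0.1693
Sum: 0.5249 + 0.5303 + 0.4533 + 0.1693 = 1.678 bits.

1.678 bits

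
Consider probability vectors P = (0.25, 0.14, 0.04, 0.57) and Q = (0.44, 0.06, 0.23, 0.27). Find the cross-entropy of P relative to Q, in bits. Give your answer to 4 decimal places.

H(P,Q) = −Σ p·log₂ q.
  −0.25·log₂(0.44) = 0.29611
  −0.14·log₂(0.06) = 0.56825
  −0.04·log₂(0.23) = 0.08481
  −0.57·log₂(0.27) = 1.07671
H(P,Q) = 2.0259 bits.

2.0259 bits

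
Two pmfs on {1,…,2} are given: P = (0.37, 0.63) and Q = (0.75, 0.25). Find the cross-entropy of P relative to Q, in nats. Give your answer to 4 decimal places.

0.9798 nats

H(P,Q) = −Σ p·ln q.
  −0.37·ln(0.75) = 0.10644
  −0.63·ln(0.25) = 0.87337
H(P,Q) = 0.9798 nats.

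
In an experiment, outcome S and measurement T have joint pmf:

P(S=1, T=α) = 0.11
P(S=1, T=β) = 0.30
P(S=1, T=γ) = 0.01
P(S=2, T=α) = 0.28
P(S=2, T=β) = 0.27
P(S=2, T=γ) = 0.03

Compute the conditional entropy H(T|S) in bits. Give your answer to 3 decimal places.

1.132 bits

Marginals: p(S) = (0.4200, 0.5800), p(T) = (0.3900, 0.5700, 0.0400).
H(T|S) = Σ p(S) · H(T|S=·).
  S=1: p=0.4200, H(T|S=1) = 0.9814
  S=2: p=0.5800, H(T|S=2) = 1.2417
Weighted sum = 1.132 bits.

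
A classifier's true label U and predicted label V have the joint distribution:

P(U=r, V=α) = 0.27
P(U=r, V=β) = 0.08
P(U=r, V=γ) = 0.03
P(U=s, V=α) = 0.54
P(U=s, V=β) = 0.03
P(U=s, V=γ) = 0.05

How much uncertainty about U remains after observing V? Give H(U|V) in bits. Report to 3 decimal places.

0.913 bits

Chain rule: H(U|V) = H(U,V) − H(V).
Marginals: p(U) = (0.3800, 0.6200), p(V) = (0.8100, 0.1100, 0.0800).
H(U,V) = 1.8012 bits; H(V) = 0.8880 bits.
H(U|V) = 1.8012 − 0.8880 = 0.913 bits.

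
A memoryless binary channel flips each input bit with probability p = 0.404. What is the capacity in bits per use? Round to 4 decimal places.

0.0268 bits

Binary symmetric channel: C = 1 − h₂(ε) where h₂ is the binary entropy function.
h₂(0.404) = −0.404·log₂0.404 − 0.596·log₂0.596 = 0.9732.
C = 1 − 0.9732 = 0.0268 bits per channel use.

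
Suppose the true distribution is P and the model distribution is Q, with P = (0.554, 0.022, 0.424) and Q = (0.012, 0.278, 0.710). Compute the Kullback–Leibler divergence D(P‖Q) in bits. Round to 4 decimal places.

D(P‖Q) = Σ p·log₂(p/q).
  0.554·log₂(0.554/0.012) = 3.06294
  0.022·log₂(0.022/0.278) = -0.08051
  0.424·log₂(0.424/0.710) = -0.31535
D(P‖Q) = 2.6671 bits.

2.6671 bits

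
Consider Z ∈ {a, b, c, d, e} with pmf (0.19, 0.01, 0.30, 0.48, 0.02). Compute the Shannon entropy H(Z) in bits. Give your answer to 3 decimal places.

1.664 bits

H(Z) = −Σ p·log₂ p.
  −(0.19)·log₂(0.19) = 0.4552
  −(0.01)·log₂(0.01) = 0.0664
  −(0.30)·log₂(0.30) = 0.5211
  −(0.48)·log₂(0.48) = 0.5083
  −(0.02)·log₂(0.02) = 0.1129
Sum: 0.4552 + 0.0664 + 0.5211 + 0.5083 + 0.1129 = 1.664 bits.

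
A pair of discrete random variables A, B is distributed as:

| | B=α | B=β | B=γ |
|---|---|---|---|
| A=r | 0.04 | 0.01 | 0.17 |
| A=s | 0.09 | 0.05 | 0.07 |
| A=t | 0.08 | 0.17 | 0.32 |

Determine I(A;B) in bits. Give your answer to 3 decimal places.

0.108 bits

Marginals: p(A) = (0.2200, 0.2100, 0.5700), p(B) = (0.2100, 0.2300, 0.5600).
I(A;B) = H(A) + H(B) − H(A,B).
H(A) = 1.4156, H(B) = 1.4289, H(A,B) = 2.7362.
I(A;B) = 1.4156 + 1.4289 − 2.7362 = 0.108 bits.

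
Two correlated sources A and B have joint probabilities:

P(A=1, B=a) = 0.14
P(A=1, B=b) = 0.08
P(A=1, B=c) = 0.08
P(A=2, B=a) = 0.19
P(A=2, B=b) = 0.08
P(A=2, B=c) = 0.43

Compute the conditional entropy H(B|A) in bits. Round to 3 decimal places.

Chain rule: H(B|A) = H(A,B) − H(A).
Marginals: p(A) = (0.3000, 0.7000), p(B) = (0.3300, 0.1600, 0.5100).
H(A,B) = 2.2504 bits; H(A) = 0.8813 bits.
H(B|A) = 2.2504 − 0.8813 = 1.369 bits.

1.369 bits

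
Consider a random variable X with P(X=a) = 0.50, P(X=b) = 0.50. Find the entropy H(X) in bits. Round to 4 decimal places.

H(X) = −Σ p·log₂ p.
  −(0.50)·log₂(0.50) = 0.50000
  −(0.50)·log₂(0.50) = 0.50000
Sum: 0.50000 + 0.50000 = 1.0000 bits.

1.0000 bits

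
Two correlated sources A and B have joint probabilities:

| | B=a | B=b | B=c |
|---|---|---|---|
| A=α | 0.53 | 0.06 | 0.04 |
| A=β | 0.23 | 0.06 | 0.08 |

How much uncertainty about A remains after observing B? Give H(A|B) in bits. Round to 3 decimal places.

0.902 bits

Marginals: p(A) = (0.6300, 0.3700), p(B) = (0.7600, 0.1200, 0.1200).
H(A|B) = Σ p(B) · H(A|B=·).
  B=a: p=0.7600, H(A|B=a) = 0.8845
  B=b: p=0.1200, H(A|B=b) = 1.0000
  B=c: p=0.1200, H(A|B=c) = 0.9183
Weighted sum = 0.902 bits.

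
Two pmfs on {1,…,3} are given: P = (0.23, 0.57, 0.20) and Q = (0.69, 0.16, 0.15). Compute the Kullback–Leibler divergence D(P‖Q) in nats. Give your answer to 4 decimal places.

D(P‖Q) = Σ p·ln(p/q).
  0.23·ln(0.23/0.69) = -0.25268
  0.57·ln(0.57/0.16) = 0.72416
  0.20·ln(0.20/0.15) = 0.05754
D(P‖Q) = 0.5290 nats.

0.5290 nats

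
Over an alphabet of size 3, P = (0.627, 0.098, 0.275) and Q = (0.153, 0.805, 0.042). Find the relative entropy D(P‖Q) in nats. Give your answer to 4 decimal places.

1.1948 nats

D(P‖Q) = Σ p·ln(p/q).
  0.627·ln(0.627/0.153) = 0.88439
  0.098·ln(0.098/0.805) = -0.20638
  0.275·ln(0.275/0.042) = 0.51675
D(P‖Q) = 1.1948 nats.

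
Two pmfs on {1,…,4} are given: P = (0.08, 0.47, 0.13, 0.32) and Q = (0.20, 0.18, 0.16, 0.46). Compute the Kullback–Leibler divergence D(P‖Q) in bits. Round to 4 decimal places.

0.3386 bits

D(P‖Q) = Σ p·log₂(p/q).
  0.08·log₂(0.08/0.20) = -0.10575
  0.47·log₂(0.47/0.18) = 0.65079
  0.13·log₂(0.13/0.16) = -0.03894
  0.32·log₂(0.32/0.46) = -0.16754
D(P‖Q) = 0.3386 bits.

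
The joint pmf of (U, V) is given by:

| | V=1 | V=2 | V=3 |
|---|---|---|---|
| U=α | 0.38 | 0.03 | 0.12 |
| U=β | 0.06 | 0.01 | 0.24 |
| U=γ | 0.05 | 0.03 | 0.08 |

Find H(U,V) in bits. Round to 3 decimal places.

H(U,V) = −Σ p(x,y)·log₂ p(x,y) over all 9 cells.
  cell (α,1): −0.38·log₂0.38 = 0.5305
  cell (α,2): −0.03·log₂0.03 = 0.1518
  cell (α,3): −0.12·log₂0.12 = 0.3671
  cell (β,1): −0.06·log₂0.06 = 0.2435
  cell (β,2): −0.01·log₂0.01 = 0.0664
  cell (β,3): −0.24·log₂0.24 = 0.4941
  cell (γ,1): −0.05·log₂0.05 = 0.2161
  cell (γ,2): −0.03·log₂0.03 = 0.1518
  cell (γ,3): −0.08·log₂0.08 = 0.2915
Sum = 2.513 bits.

2.513 bits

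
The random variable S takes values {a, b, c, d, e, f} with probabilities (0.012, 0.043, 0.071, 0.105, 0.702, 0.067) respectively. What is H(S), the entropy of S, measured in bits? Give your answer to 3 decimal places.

1.504 bits

H(S) = −Σ p·log₂ p.
  −(0.012)·log₂(0.012) = 0.0766
  −(0.043)·log₂(0.043) = 0.1952
  −(0.071)·log₂(0.071) = 0.2709
  −(0.105)·log₂(0.105) = 0.3414
  −(0.702)·log₂(0.702) = 0.3583
  −(0.067)·log₂(0.067) = 0.2613
Sum: 0.0766 + 0.1952 + 0.2709 + 0.3414 + 0.3583 + 0.2613 = 1.504 bits.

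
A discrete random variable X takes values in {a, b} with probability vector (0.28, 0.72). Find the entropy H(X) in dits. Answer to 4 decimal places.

H(X) = −Σ p·log₁₀ p.
  −(0.28)·log₁₀(0.28) = 0.15480
  −(0.72)·log₁₀(0.72) = 0.10272
Sum: 0.15480 + 0.10272 = 0.2575 dits.

0.2575 dits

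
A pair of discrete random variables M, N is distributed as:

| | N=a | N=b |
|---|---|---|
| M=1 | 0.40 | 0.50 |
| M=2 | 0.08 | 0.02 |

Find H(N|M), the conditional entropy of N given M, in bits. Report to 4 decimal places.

Chain rule: H(N|M) = H(M,N) − H(M).
Marginals: p(M) = (0.9000, 0.1000), p(N) = (0.4800, 0.5200).
H(M,N) = 1.4332 bits; H(M) = 0.4690 bits.
H(N|M) = 1.4332 − 0.4690 = 0.9642 bits.

0.9642 bits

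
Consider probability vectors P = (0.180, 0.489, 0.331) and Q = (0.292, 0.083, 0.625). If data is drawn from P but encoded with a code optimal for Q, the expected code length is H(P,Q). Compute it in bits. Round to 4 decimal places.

H(P,Q) = −Σ p·log₂ q.
  −0.180·log₂(0.292) = 0.31967
  −0.489·log₂(0.083) = 1.75587
  −0.331·log₂(0.625) = 0.22444
H(P,Q) = 2.3000 bits.

2.3000 bits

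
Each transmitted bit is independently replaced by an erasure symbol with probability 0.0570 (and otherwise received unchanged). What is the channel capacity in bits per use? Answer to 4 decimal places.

Binary erasure channel: capacity C = 1 − ε.
C = 1 − 0.0570 = 0.9430 bits per channel use.

0.9430 bits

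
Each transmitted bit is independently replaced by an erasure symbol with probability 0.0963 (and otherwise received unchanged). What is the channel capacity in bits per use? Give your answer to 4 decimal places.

Binary erasure channel: capacity C = 1 − ε.
C = 1 − 0.0963 = 0.9037 bits per channel use.

0.9037 bits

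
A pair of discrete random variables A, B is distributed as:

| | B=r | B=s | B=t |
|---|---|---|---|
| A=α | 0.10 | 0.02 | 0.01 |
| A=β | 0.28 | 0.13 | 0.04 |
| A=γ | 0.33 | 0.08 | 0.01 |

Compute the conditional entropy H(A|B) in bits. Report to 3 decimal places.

1.398 bits

Marginals: p(A) = (0.1300, 0.4500, 0.4200), p(B) = (0.7100, 0.2300, 0.0600).
H(A|B) = Σ p(B) · H(A|B=·).
  B=r: p=0.7100, H(A|B=r) = 1.4414
  B=s: p=0.2300, H(A|B=s) = 1.3016
  B=t: p=0.0600, H(A|B=t) = 1.2516
Weighted sum = 1.398 bits.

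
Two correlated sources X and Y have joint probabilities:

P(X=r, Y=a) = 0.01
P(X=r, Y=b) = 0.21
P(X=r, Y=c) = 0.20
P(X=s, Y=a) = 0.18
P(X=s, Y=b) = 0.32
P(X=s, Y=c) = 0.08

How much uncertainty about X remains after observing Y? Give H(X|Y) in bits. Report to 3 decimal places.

0.812 bits

Chain rule: H(X|Y) = H(X,Y) − H(Y).
Marginals: p(X) = (0.4200, 0.5800), p(Y) = (0.1900, 0.5300, 0.2800).
H(X,Y) = 2.2665 bits; H(Y) = 1.4549 bits.
H(X|Y) = 2.2665 − 1.4549 = 0.812 bits.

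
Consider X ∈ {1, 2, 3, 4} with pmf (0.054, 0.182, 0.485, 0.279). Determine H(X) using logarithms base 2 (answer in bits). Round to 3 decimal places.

H(X) = −Σ p·log₂ p.
  −(0.054)·log₂(0.054) = 0.2274
  −(0.182)·log₂(0.182) = 0.4474
  −(0.485)·log₂(0.485) = 0.5063
  −(0.279)·log₂(0.279) = 0.5138
Sum: 0.2274 + 0.4474 + 0.5063 + 0.5138 = 1.695 bits.

1.695 bits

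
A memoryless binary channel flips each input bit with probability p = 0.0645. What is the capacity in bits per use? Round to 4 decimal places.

0.6549 bits

Binary symmetric channel: C = 1 − h₂(ε) where h₂ is the binary entropy function.
h₂(0.0645) = −0.0645·log₂0.0645 − 0.9355·log₂0.9355 = 0.3451.
C = 1 − 0.3451 = 0.6549 bits per channel use.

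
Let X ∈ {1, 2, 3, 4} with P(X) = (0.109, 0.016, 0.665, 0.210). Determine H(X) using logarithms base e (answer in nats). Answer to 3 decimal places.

H(X) = −Σ p·ln p.
  −(0.109)·ln(0.109) = 0.2416
  −(0.016)·ln(0.016) = 0.0662
  −(0.665)·ln(0.665) = 0.2713
  −(0.210)·ln(0.210) = 0.3277
Sum: 0.2416 + 0.0662 + 0.2713 + 0.3277 = 0.907 nats.

0.907 nats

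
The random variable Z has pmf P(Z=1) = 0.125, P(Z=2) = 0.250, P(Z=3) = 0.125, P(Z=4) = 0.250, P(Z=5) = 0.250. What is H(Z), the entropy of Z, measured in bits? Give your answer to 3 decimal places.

2.250 bits

H(Z) = −Σ p·log₂ p.
  −(0.125)·log₂(0.125) = 0.3750
  −(0.250)·log₂(0.250) = 0.5000
  −(0.125)·log₂(0.125) = 0.3750
  −(0.250)·log₂(0.250) = 0.5000
  −(0.250)·log₂(0.250) = 0.5000
Sum: 0.3750 + 0.5000 + 0.3750 + 0.5000 + 0.5000 = 2.250 bits.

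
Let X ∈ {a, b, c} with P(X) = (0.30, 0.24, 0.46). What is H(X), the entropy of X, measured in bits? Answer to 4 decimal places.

1.5306 bits

H(X) = −Σ p·log₂ p.
  −(0.30)·log₂(0.30) = 0.52109
  −(0.24)·log₂(0.24) = 0.49413
  −(0.46)·log₂(0.46) = 0.51534
Sum: 0.52109 + 0.49413 + 0.51534 = 1.5306 bits.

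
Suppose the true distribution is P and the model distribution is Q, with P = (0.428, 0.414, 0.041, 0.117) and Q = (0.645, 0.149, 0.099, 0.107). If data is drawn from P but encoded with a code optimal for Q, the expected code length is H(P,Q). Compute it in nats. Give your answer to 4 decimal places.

1.3322 nats

H(P,Q) = −Σ p·ln q.
  −0.428·ln(0.645) = 0.18768
  −0.414·ln(0.149) = 0.78818
  −0.041·ln(0.099) = 0.09482
  −0.117·ln(0.107) = 0.26149
H(P,Q) = 1.3322 nats.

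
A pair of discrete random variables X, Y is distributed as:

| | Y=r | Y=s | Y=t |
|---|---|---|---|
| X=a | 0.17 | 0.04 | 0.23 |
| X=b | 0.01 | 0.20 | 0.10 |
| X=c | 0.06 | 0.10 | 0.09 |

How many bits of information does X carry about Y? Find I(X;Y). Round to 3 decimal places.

0.234 bits

Marginals: p(X) = (0.4400, 0.3100, 0.2500), p(Y) = (0.2400, 0.3400, 0.4200).
I(X;Y) = Σ p(x,y)·log₂[p(x,y)/(p(x)p(y))].
  (a,r): 0.17·log₂(1.6098) = 0.1168
  (a,s): 0.04·log₂(0.2674) = -0.0761
  (a,t): 0.23·log₂(1.2446) = 0.0726
  (b,r): 0.01·log₂(0.1344) = -0.0290
  (b,s): 0.20·log₂(1.8975) = 0.1848
  (b,t): 0.10·log₂(0.7680) = -0.0381
  (c,r): 0.06·log₂(1.0000) = 0.0000
  (c,s): 0.10·log₂(1.1765) = 0.0234
  (c,t): 0.09·log₂(0.8571) = -0.0200
Sum = 0.234 bits.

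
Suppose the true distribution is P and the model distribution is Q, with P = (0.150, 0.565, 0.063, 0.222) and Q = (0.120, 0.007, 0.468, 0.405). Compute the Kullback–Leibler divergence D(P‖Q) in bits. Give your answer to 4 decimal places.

3.2526 bits

D(P‖Q) = Σ p·log₂(p/q).
  0.150·log₂(0.150/0.120) = 0.04829
  0.565·log₂(0.565/0.007) = 3.57913
  0.063·log₂(0.063/0.468) = -0.18226
  0.222·log₂(0.222/0.405) = -0.19255
D(P‖Q) = 3.2526 bits.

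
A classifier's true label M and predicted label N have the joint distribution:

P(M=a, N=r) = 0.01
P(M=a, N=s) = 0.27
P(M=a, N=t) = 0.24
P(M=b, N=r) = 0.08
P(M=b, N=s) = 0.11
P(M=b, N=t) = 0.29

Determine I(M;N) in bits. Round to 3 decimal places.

Marginals: p(M) = (0.5200, 0.4800), p(N) = (0.0900, 0.3800, 0.5300).
I(M;N) = Σ p(x,y)·log₂[p(x,y)/(p(x)p(y))].
  (a,r): 0.01·log₂(0.2137) = -0.0223
  (a,s): 0.27·log₂(1.3664) = 0.1216
  (a,t): 0.24·log₂(0.8708) = -0.0479
  (b,r): 0.08·log₂(1.8519) = 0.0711
  (b,s): 0.11·log₂(0.6031) = -0.0803
  (b,t): 0.29·log₂(1.1399) = 0.0548
Sum = 0.097 bits.

0.097 bits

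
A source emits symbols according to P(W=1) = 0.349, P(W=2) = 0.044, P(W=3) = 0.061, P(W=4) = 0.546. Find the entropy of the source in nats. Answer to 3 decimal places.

1.006 nats

H(W) = −Σ p·ln p.
  −(0.349)·ln(0.349) = 0.3674
  −(0.044)·ln(0.044) = 0.1374
  −(0.061)·ln(0.061) = 0.1706
  −(0.546)·ln(0.546) = 0.3304
Sum: 0.3674 + 0.1374 + 0.1706 + 0.3304 = 1.006 nats.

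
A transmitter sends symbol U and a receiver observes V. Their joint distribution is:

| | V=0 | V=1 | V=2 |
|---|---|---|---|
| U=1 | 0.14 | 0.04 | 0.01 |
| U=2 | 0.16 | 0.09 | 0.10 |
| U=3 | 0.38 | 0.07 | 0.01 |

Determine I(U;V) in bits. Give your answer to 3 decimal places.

0.128 bits

Marginals: p(U) = (0.1900, 0.3500, 0.4600), p(V) = (0.6800, 0.2000, 0.1200).
I(U;V) = Σ p(x,y)·log₂[p(x,y)/(p(x)p(y))].
  (1,0): 0.14·log₂(1.0836) = 0.0162
  (1,1): 0.04·log₂(1.0526) = 0.0030
  (1,2): 0.01·log₂(0.4386) = -0.0119
  (2,0): 0.16·log₂(0.6723) = -0.0917
  (2,1): 0.09·log₂(1.2857) = 0.0326
  (2,2): 0.10·log₂(2.3810) = 0.1252
  (3,0): 0.38·log₂(1.2148) = 0.1067
  (3,1): 0.07·log₂(0.7609) = -0.0276
  (3,2): 0.01·log₂(0.1812) = -0.0246
Sum = 0.128 bits.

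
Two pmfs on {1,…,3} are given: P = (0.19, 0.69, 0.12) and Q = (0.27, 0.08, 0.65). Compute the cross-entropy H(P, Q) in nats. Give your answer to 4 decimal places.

H(P,Q) = −Σ p·ln q.
  −0.19·ln(0.27) = 0.24877
  −0.69·ln(0.08) = 1.74275
  −0.12·ln(0.65) = 0.05169
H(P,Q) = 2.0432 nats.

2.0432 nats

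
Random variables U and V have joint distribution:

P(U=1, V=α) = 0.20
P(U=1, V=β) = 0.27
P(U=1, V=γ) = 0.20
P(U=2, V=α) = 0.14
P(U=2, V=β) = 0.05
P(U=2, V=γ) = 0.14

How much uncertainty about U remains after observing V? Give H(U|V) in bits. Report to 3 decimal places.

0.865 bits

Chain rule: H(U|V) = H(U,V) − H(V).
Marginals: p(U) = (0.6700, 0.3300), p(V) = (0.3400, 0.3200, 0.3400).
H(U,V) = 2.4491 bits; H(V) = 1.5844 bits.
H(U|V) = 2.4491 − 1.5844 = 0.865 bits.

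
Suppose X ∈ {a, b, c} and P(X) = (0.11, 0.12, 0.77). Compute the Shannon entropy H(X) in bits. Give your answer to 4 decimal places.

1.0077 bits

H(X) = −Σ p·log₂ p.
  −(0.11)·log₂(0.11) = 0.35029
  −(0.12)·log₂(0.12) = 0.36707
  −(0.77)·log₂(0.77) = 0.29034
Sum: 0.35029 + 0.36707 + 0.29034 = 1.0077 bits.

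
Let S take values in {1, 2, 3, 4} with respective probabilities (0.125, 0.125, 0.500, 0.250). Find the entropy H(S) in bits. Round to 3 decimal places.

1.750 bits

H(S) = −Σ p·log₂ p.
  −(0.125)·log₂(0.125) = 0.3750
  −(0.125)·log₂(0.125) = 0.3750
  −(0.500)·log₂(0.500) = 0.5000
  −(0.250)·log₂(0.250) = 0.5000
Sum: 0.3750 + 0.3750 + 0.5000 + 0.5000 = 1.750 bits.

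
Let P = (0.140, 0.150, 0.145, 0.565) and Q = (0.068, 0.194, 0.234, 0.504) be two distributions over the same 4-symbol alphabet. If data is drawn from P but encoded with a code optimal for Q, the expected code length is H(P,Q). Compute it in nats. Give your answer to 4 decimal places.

H(P,Q) = −Σ p·ln q.
  −0.140·ln(0.068) = 0.37635
  −0.150·ln(0.194) = 0.24598
  −0.145·ln(0.234) = 0.21060
  −0.565·ln(0.504) = 0.38713
H(P,Q) = 1.2201 nats.

1.2201 nats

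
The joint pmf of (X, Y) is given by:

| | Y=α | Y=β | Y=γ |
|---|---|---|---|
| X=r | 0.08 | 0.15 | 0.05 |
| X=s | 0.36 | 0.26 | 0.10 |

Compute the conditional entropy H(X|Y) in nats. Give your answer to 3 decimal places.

Chain rule: H(X|Y) = H(X,Y) − H(Y).
Marginals: p(X) = (0.2800, 0.7200), p(Y) = (0.4400, 0.4100, 0.1500).
H(X,Y) = 1.5847 nats; H(Y) = 1.0114 nats.
H(X|Y) = 1.5847 − 1.0114 = 0.573 nats.

0.573 nats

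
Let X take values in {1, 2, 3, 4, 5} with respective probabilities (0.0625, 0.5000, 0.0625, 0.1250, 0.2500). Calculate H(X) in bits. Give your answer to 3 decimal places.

H(X) = −Σ p·log₂ p.
  −(0.0625)·log₂(0.0625) = 0.2500
  −(0.5000)·log₂(0.5000) = 0.5000
  −(0.0625)·log₂(0.0625) = 0.2500
  −(0.1250)·log₂(0.1250) = 0.3750
  −(0.2500)·log₂(0.2500) = 0.5000
Sum: 0.2500 + 0.5000 + 0.2500 + 0.3750 + 0.5000 = 1.875 bits.

1.875 bits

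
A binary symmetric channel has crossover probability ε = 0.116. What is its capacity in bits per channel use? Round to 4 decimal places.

0.4822 bits

Binary symmetric channel: C = 1 − h₂(ε) where h₂ is the binary entropy function.
h₂(0.116) = −0.116·log₂0.116 − 0.884·log₂0.884 = 0.5178.
C = 1 − 0.5178 = 0.4822 bits per channel use.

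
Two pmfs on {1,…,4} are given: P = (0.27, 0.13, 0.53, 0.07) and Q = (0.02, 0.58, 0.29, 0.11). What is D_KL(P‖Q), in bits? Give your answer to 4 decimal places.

D(P‖Q) = Σ p·log₂(p/q).
  0.27·log₂(0.27/0.02) = 1.01382
  0.13·log₂(0.13/0.58) = -0.28048
  0.53·log₂(0.53/0.29) = 0.46107
  0.07·log₂(0.07/0.11) = -0.04565
D(P‖Q) = 1.1488 bits.

1.1488 bits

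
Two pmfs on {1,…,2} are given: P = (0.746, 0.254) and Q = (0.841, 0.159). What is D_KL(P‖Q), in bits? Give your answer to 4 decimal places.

0.0426 bits

D(P‖Q) = Σ p·log₂(p/q).
  0.746·log₂(0.746/0.841) = -0.12901
  0.254·log₂(0.254/0.159) = 0.17165
D(P‖Q) = 0.0426 bits.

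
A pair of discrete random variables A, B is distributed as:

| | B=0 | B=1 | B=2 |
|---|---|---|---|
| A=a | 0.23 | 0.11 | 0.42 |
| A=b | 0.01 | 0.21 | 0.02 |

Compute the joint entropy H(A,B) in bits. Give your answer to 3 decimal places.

H(A,B) = −Σ p(x,y)·log₂ p(x,y) over all 6 cells.
  cell (a,0): −0.23·log₂0.23 = 0.4877
  cell (a,1): −0.11·log₂0.11 = 0.3503
  cell (a,2): −0.42·log₂0.42 = 0.5256
  cell (b,0): −0.01·log₂0.01 = 0.0664
  cell (b,1): −0.21·log₂0.21 = 0.4728
  cell (b,2): −0.02·log₂0.02 = 0.1129
Sum = 2.016 bits.

2.016 bits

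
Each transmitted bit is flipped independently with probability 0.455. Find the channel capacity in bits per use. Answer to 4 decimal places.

0.0059 bits

Binary symmetric channel: C = 1 − h₂(ε) where h₂ is the binary entropy function.
h₂(0.455) = −0.455·log₂0.455 − 0.545·log₂0.545 = 0.9941.
C = 1 − 0.9941 = 0.0059 bits per channel use.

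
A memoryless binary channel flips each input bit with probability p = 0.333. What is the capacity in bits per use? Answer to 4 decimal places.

Binary symmetric channel: C = 1 − h₂(ε) where h₂ is the binary entropy function.
h₂(0.333) = −0.333·log₂0.333 − 0.667·log₂0.667 = 0.9180.
C = 1 − 0.9180 = 0.0820 bits per channel use.

0.0820 bits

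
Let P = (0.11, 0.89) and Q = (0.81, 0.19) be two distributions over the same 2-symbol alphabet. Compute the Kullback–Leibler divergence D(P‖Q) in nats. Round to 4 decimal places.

D(P‖Q) = Σ p·ln(p/q).
  0.11·ln(0.11/0.81) = -0.21962
  0.89·ln(0.89/0.19) = 1.37434
D(P‖Q) = 1.1547 nats.

1.1547 nats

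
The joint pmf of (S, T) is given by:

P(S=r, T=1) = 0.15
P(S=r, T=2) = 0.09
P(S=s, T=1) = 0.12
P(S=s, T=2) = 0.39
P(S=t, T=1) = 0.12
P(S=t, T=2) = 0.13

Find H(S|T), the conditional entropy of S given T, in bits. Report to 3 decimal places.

Marginals: p(S) = (0.2400, 0.5100, 0.2500), p(T) = (0.3900, 0.6100).
H(S|T) = Σ p(T) · H(S|T=·).
  T=1: p=0.3900, H(S|T=1) = 1.5766
  T=2: p=0.6100, H(S|T=2) = 1.2952
Weighted sum = 1.405 bits.

1.405 bits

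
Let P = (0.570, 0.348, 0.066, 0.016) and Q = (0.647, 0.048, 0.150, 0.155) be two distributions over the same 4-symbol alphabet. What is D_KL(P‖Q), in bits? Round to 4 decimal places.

0.7598 bits

D(P‖Q) = Σ p·log₂(p/q).
  0.570·log₂(0.570/0.647) = -0.10420
  0.348·log₂(0.348/0.048) = 0.99458
  0.066·log₂(0.066/0.150) = -0.07817
  0.016·log₂(0.016/0.155) = -0.05242
D(P‖Q) = 0.7598 bits.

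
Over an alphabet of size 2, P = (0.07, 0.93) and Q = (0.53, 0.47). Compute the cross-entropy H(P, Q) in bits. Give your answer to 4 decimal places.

H(P,Q) = −Σ p·log₂ q.
  −0.07·log₂(0.53) = 0.06412
  −0.93·log₂(0.47) = 1.01302
H(P,Q) = 1.0771 bits.

1.0771 bits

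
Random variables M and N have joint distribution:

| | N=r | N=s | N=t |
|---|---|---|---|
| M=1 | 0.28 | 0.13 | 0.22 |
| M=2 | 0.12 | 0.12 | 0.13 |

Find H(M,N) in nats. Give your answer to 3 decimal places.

1.729 nats

H(M,N) = −Σ p(x,y)·ln p(x,y) over all 6 cells.
  cell (1,r): −0.28·ln0.28 = 0.3564
  cell (1,s): −0.13·ln0.13 = 0.2652
  cell (1,t): −0.22·ln0.22 = 0.3331
  cell (2,r): −0.12·ln0.12 = 0.2544
  cell (2,s): −0.12·ln0.12 = 0.2544
  cell (2,t): −0.13·ln0.13 = 0.2652
Sum = 1.729 nats.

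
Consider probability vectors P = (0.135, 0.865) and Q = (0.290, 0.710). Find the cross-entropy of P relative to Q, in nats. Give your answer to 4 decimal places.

H(P,Q) = −Σ p·ln q.
  −0.135·ln(0.290) = 0.16711
  −0.865·ln(0.710) = 0.29625
H(P,Q) = 0.4634 nats.

0.4634 nats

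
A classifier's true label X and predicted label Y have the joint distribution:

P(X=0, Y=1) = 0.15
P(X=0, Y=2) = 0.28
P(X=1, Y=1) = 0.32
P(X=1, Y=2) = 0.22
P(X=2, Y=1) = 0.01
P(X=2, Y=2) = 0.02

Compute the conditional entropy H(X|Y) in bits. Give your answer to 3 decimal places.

1.112 bits

Marginals: p(X) = (0.4300, 0.5400, 0.0300), p(Y) = (0.4800, 0.5200).
H(X|Y) = Σ p(Y) · H(X|Y=·).
  Y=1: p=0.4800, H(X|Y=1) = 1.0307
  Y=2: p=0.5200, H(X|Y=2) = 1.1867
Weighted sum = 1.112 bits.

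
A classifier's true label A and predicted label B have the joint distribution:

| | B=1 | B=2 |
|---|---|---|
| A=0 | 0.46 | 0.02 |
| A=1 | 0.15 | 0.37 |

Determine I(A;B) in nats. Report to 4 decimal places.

Marginals: p(A) = (0.4800, 0.5200), p(B) = (0.6100, 0.3900).
I(A;B) = Σ p(x,y)·ln[p(x,y)/(p(x)p(y))].
  (0,1): 0.46·ln(1.5710) = 0.20780
  (0,2): 0.02·ln(0.1068) = -0.04473
  (1,1): 0.15·ln(0.4729) = -0.11233
  (1,2): 0.37·ln(1.8245) = 0.22247
Sum = 0.2732 nats.

0.2732 nats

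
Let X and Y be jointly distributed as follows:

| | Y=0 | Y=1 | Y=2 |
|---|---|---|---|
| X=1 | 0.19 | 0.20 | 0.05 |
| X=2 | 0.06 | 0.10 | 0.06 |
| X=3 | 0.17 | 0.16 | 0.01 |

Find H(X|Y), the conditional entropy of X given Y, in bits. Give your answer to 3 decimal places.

1.471 bits

Chain rule: H(X|Y) = H(X,Y) − H(Y).
Marginals: p(X) = (0.4400, 0.2200, 0.3400), p(Y) = (0.4200, 0.4600, 0.1200).
H(X,Y) = 2.8790 bits; H(Y) = 1.4080 bits.
H(X|Y) = 2.8790 − 1.4080 = 1.471 bits.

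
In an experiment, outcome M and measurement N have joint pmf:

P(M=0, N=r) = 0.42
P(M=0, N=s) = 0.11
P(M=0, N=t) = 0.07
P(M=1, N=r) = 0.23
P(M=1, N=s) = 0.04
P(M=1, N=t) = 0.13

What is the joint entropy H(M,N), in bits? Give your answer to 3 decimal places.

2.201 bits

H(M,N) = −Σ p(x,y)·log₂ p(x,y) over all 6 cells.
  cell (0,r): −0.42·log₂0.42 = 0.5256
  cell (0,s): −0.11·log₂0.11 = 0.3503
  cell (0,t): −0.07·log₂0.07 = 0.2686
  cell (1,r): −0.23·log₂0.23 = 0.4877
  cell (1,s): −0.04·log₂0.04 = 0.1858
  cell (1,t): −0.13·log₂0.13 = 0.3826
Sum = 2.201 bits.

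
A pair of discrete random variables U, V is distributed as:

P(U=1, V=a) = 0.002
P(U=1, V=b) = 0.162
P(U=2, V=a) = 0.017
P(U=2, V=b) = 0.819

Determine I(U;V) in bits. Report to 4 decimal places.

0.0004 bits

Marginals: p(U) = (0.1640, 0.8360), p(V) = (0.0190, 0.9810).
I(U;V) = Σ p(x,y)·log₂[p(x,y)/(p(x)p(y))].
  (1,a): 0.002·log₂(0.6418) = -0.00128
  (1,b): 0.162·log₂(1.0069) = 0.00162
  (2,a): 0.017·log₂(1.0703) = 0.00167
  (2,b): 0.819·log₂(0.9986) = -0.00161
Sum = 0.0004 bits.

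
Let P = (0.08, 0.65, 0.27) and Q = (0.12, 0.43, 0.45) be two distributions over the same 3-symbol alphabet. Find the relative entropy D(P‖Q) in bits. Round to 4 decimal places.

D(P‖Q) = Σ p·log₂(p/q).
  0.08·log₂(0.08/0.12) = -0.04680
  0.65·log₂(0.65/0.43) = 0.38747
  0.27·log₂(0.27/0.45) = -0.19898
D(P‖Q) = 0.1417 bits.

0.1417 bits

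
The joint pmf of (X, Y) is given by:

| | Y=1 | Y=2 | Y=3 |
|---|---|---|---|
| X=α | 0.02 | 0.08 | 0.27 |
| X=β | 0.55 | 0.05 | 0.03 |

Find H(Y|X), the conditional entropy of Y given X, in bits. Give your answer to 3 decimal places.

Chain rule: H(Y|X) = H(X,Y) − H(X).
Marginals: p(X) = (0.3700, 0.6300), p(Y) = (0.5700, 0.1300, 0.3000).
H(X,Y) = 1.7566 bits; H(X) = 0.9507 bits.
H(Y|X) = 1.7566 − 0.9507 = 0.806 bits.

0.806 bits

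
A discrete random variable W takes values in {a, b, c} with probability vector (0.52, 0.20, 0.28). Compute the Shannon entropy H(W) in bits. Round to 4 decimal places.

1.4692 bits

H(W) = −Σ p·log₂ p.
  −(0.52)·log₂(0.52) = 0.49058
  −(0.20)·log₂(0.20) = 0.46439
  −(0.28)·log₂(0.28) = 0.51422
Sum: 0.49058 + 0.46439 + 0.51422 = 1.4692 bits.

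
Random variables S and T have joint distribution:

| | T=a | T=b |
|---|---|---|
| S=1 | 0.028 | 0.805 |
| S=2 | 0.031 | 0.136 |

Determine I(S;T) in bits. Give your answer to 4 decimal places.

0.0311 bits

Marginals: p(S) = (0.8330, 0.1670), p(T) = (0.0590, 0.9410).
I(S;T) = H(S) + H(T) − H(S,T).
H(S) = 0.6508, H(T) = 0.3235, H(S,T) = 0.9432.
I(S;T) = 0.6508 + 0.3235 − 0.9432 = 0.0311 bits.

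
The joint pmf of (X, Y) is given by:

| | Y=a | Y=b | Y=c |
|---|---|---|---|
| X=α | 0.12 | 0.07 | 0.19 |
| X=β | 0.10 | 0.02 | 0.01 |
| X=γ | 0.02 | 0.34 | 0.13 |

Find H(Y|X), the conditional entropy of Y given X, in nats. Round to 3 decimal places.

0.838 nats

Chain rule: H(Y|X) = H(X,Y) − H(X).
Marginals: p(X) = (0.3800, 0.1300, 0.4900), p(Y) = (0.2400, 0.4300, 0.3300).
H(X,Y) = 1.8209 nats; H(X) = 0.9825 nats.
H(Y|X) = 1.8209 − 0.9825 = 0.838 nats.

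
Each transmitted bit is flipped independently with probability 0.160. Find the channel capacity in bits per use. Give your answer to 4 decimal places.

0.3657 bits

Binary symmetric channel: C = 1 − h₂(ε) where h₂ is the binary entropy function.
h₂(0.160) = −0.160·log₂0.160 − 0.840·log₂0.840 = 0.6343.
C = 1 − 0.6343 = 0.3657 bits per channel use.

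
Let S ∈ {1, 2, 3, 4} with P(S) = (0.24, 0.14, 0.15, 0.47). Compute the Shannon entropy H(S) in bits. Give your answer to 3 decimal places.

H(S) = −Σ p·log₂ p.
  −(0.24)·log₂(0.24) = 0.4941
  −(0.14)·log₂(0.14) = 0.3971
  −(0.15)·log₂(0.15) = 0.4105
  −(0.47)·log₂(0.47) = 0.5120
Sum: 0.4941 + 0.3971 + 0.4105 + 0.5120 = 1.814 bits.

1.814 bits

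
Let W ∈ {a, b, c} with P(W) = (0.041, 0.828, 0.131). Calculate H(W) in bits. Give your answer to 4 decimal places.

0.7985 bits

H(W) = −Σ p·log₂ p.
  −(0.041)·log₂(0.041) = 0.18894
  −(0.828)·log₂(0.828) = 0.22546
  −(0.131)·log₂(0.131) = 0.38414
Sum: 0.18894 + 0.22546 + 0.38414 = 0.7985 bits.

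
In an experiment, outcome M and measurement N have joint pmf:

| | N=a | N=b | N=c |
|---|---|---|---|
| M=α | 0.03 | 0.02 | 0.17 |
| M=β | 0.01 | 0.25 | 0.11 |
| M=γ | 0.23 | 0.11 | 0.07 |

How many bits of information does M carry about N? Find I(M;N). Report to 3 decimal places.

Marginals: p(M) = (0.2200, 0.3700, 0.4100), p(N) = (0.2700, 0.3800, 0.3500).
I(M;N) = Σ p(x,y)·log₂[p(x,y)/(p(x)p(y))].
  (α,a): 0.03·log₂(0.5051) = -0.0296
  (α,b): 0.02·log₂(0.2392) = -0.0413
  (α,c): 0.17·log₂(2.2078) = 0.1942
  (β,a): 0.01·log₂(0.1001) = -0.0332
  (β,b): 0.25·log₂(1.7781) = 0.2076
  (β,c): 0.11·log₂(0.8494) = -0.0259
  (γ,a): 0.23·log₂(2.0777) = 0.2426
  (γ,b): 0.11·log₂(0.7060) = -0.0552
  (γ,c): 0.07·log₂(0.4878) = -0.0725
Sum = 0.387 bits.

0.387 bits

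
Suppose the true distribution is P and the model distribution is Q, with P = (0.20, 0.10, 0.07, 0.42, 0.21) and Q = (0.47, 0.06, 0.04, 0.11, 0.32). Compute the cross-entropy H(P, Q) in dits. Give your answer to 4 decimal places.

H(P,Q) = −Σ p·log₁₀ q.
  −0.20·log₁₀(0.47) = 0.06558
  −0.10·log₁₀(0.06) = 0.12218
  −0.07·log₁₀(0.04) = 0.09786
  −0.42·log₁₀(0.11) = 0.40262
  −0.21·log₁₀(0.32) = 0.10392
H(P,Q) = 0.7922 dits.

0.7922 dits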